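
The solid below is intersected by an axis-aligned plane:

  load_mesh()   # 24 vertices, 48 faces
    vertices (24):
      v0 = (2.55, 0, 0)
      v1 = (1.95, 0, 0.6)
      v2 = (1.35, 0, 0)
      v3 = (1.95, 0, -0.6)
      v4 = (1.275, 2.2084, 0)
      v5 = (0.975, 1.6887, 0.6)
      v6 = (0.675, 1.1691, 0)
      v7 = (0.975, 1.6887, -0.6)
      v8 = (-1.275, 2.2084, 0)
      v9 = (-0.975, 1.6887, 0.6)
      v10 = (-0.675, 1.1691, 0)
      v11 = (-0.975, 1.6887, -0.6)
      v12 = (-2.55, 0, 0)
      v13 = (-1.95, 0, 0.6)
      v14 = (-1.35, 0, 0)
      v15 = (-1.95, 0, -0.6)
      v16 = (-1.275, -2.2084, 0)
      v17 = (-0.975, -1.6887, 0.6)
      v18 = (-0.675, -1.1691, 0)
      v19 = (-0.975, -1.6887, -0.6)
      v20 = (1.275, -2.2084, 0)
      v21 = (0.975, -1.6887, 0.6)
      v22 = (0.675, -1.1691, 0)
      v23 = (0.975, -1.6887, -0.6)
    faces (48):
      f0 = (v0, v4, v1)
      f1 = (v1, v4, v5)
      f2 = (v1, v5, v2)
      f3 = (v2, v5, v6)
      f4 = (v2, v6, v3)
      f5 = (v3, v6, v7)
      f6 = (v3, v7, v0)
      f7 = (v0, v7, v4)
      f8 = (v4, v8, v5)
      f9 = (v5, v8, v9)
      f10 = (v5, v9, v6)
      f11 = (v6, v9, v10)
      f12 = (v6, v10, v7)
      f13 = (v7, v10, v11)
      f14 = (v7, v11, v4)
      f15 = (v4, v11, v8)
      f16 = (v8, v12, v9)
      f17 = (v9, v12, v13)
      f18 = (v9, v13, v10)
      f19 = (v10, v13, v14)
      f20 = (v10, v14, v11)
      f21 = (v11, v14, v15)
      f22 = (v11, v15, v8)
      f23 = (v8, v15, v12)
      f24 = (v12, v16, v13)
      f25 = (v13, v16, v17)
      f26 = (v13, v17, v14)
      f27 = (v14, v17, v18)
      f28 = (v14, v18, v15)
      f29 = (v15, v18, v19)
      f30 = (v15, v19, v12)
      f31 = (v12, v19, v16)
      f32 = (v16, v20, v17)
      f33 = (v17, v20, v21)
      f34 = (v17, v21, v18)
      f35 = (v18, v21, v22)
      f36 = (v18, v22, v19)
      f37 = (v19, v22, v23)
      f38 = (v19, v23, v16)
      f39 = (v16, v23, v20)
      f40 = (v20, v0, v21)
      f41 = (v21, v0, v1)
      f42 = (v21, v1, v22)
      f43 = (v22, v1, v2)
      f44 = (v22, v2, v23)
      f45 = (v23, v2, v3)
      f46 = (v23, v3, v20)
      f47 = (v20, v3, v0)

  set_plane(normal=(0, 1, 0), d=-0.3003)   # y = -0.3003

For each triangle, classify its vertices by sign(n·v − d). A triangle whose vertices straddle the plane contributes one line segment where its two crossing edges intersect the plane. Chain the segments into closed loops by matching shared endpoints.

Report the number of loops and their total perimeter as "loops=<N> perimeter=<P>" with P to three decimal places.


loops=2 perimeter=6.788

Straddling triangles (16 of 48):
  (v12,v16,v13) [+-+] → (-2.37662, -0.3003, 0)–(-1.85821, -0.3003, 0.518412)  len=0.7331
  (v13,v16,v17) [+--] → (-1.85821, -0.3003, 0.518412)–(-1.77662, -0.3003, 0.6)  len=0.1154
  (v13,v17,v14) [+-+] → (-1.77662, -0.3003, 0.6)–(-1.28331, -0.3003, 0.106697)  len=0.6976
  (v14,v17,v18) [+--] → (-1.28331, -0.3003, 0.106697)–(-1.17662, -0.3003, 0)  len=0.1509
  (v14,v18,v15) [+-+] → (-1.17662, -0.3003, 0)–(-1.6225, -0.3003, -0.445881)  len=0.6306
  (v15,v18,v19) [+--] → (-1.6225, -0.3003, -0.445881)–(-1.77662, -0.3003, -0.6)  len=0.2180
  (v15,v19,v12) [+-+] → (-1.77662, -0.3003, -0.6)–(-2.26992, -0.3003, -0.106697)  len=0.6976
  (v12,v19,v16) [+--] → (-2.26992, -0.3003, -0.106697)–(-2.37662, -0.3003, 0)  len=0.1509
  (v20,v0,v21) [-+-] → (2.37662, -0.3003, 0)–(2.26992, -0.3003, 0.106697)  len=0.1509
  (v21,v0,v1) [-++] → (2.26992, -0.3003, 0.106697)–(1.77662, -0.3003, 0.6)  len=0.6976
  (v21,v1,v22) [-+-] → (1.77662, -0.3003, 0.6)–(1.6225, -0.3003, 0.445881)  len=0.2180
  (v22,v1,v2) [-++] → (1.6225, -0.3003, 0.445881)–(1.17662, -0.3003, 0)  len=0.6306
  (v22,v2,v23) [-+-] → (1.17662, -0.3003, 0)–(1.28331, -0.3003, -0.106697)  len=0.1509
  (v23,v2,v3) [-++] → (1.28331, -0.3003, -0.106697)–(1.77662, -0.3003, -0.6)  len=0.6976
  (v23,v3,v20) [-+-] → (1.77662, -0.3003, -0.6)–(1.85821, -0.3003, -0.518412)  len=0.1154
  (v20,v3,v0) [-++] → (1.85821, -0.3003, -0.518412)–(2.37662, -0.3003, 0)  len=0.7331

Chained into 2 loop(s):
  loop 1: 8 segments, perimeter = 3.3941
  loop 2: 8 segments, perimeter = 3.3941
Total perimeter = 6.788


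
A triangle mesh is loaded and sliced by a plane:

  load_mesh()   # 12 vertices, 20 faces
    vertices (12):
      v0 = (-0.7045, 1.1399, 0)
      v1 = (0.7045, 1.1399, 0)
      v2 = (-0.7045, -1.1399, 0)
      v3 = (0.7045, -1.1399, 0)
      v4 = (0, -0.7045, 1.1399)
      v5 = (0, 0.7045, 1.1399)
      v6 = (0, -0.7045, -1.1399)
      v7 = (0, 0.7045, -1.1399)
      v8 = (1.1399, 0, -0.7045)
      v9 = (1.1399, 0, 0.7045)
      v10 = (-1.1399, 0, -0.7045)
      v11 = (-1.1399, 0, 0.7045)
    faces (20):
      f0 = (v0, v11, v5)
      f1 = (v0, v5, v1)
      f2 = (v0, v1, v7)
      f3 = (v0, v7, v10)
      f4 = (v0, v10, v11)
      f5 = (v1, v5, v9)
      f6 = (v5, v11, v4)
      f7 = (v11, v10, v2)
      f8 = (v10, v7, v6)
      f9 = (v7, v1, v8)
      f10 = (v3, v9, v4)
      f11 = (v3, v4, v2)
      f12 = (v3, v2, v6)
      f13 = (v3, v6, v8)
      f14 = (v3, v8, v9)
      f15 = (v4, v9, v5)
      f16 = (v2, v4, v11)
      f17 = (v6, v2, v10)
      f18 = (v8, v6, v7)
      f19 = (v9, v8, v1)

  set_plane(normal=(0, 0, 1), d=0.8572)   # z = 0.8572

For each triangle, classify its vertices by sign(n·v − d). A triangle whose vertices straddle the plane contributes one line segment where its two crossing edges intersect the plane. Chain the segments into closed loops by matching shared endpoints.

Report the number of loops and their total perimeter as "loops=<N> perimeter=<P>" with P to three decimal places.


Straddling triangles (8 of 20):
  (v0,v11,v5) [--+] → (-0.740123, 0.247077, 0.8572)–(-0.174719, 0.812481, 0.8572)  len=0.7996
  (v0,v5,v1) [-+-] → (-0.174719, 0.812481, 0.8572)–(0.174719, 0.812481, 0.8572)  len=0.3494
  (v1,v5,v9) [-+-] → (0.174719, 0.812481, 0.8572)–(0.740123, 0.247077, 0.8572)  len=0.7996
  (v5,v11,v4) [+-+] → (-0.740123, 0.247077, 0.8572)–(-0.740123, -0.247077, 0.8572)  len=0.4942
  (v3,v9,v4) [--+] → (0.740123, -0.247077, 0.8572)–(0.174719, -0.812481, 0.8572)  len=0.7996
  (v3,v4,v2) [-+-] → (0.174719, -0.812481, 0.8572)–(-0.174719, -0.812481, 0.8572)  len=0.3494
  (v4,v9,v5) [+-+] → (0.740123, -0.247077, 0.8572)–(0.740123, 0.247077, 0.8572)  len=0.4942
  (v2,v4,v11) [-+-] → (-0.174719, -0.812481, 0.8572)–(-0.740123, -0.247077, 0.8572)  len=0.7996

Chained into 1 loop(s):
  loop 1: 8 segments, perimeter = 4.8856
Total perimeter = 4.886

loops=1 perimeter=4.886


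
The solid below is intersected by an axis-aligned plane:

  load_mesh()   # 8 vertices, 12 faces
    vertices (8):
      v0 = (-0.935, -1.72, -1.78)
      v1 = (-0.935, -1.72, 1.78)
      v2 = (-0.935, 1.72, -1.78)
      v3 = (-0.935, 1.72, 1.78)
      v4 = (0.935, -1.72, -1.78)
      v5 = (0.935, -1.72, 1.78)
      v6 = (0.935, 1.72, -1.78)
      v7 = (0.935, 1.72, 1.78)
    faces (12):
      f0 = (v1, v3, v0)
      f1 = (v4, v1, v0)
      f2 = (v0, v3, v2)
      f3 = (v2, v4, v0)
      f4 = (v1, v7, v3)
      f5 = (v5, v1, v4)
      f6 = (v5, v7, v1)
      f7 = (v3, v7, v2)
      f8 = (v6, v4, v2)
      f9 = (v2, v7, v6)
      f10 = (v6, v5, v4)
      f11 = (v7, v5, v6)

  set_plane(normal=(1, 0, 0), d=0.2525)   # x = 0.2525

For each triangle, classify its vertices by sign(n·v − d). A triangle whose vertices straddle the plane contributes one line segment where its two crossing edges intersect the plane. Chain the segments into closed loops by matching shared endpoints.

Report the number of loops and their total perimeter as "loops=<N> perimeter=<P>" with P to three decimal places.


loops=1 perimeter=14.000

Straddling triangles (8 of 12):
  (v4,v1,v0) [+--] → (0.2525, -1.72, -0.480695)–(0.2525, -1.72, -1.78)  len=1.2993
  (v2,v4,v0) [-+-] → (0.2525, -0.464492, -1.78)–(0.2525, -1.72, -1.78)  len=1.2555
  (v1,v7,v3) [-+-] → (0.2525, 0.464492, 1.78)–(0.2525, 1.72, 1.78)  len=1.2555
  (v5,v1,v4) [+-+] → (0.2525, -1.72, 1.78)–(0.2525, -1.72, -0.480695)  len=2.2607
  (v5,v7,v1) [++-] → (0.2525, 0.464492, 1.78)–(0.2525, -1.72, 1.78)  len=2.1845
  (v3,v7,v2) [-+-] → (0.2525, 1.72, 1.78)–(0.2525, 1.72, 0.480695)  len=1.2993
  (v6,v4,v2) [++-] → (0.2525, -0.464492, -1.78)–(0.2525, 1.72, -1.78)  len=2.1845
  (v2,v7,v6) [-++] → (0.2525, 1.72, 0.480695)–(0.2525, 1.72, -1.78)  len=2.2607

Chained into 1 loop(s):
  loop 1: 8 segments, perimeter = 14.0000
Total perimeter = 14.000


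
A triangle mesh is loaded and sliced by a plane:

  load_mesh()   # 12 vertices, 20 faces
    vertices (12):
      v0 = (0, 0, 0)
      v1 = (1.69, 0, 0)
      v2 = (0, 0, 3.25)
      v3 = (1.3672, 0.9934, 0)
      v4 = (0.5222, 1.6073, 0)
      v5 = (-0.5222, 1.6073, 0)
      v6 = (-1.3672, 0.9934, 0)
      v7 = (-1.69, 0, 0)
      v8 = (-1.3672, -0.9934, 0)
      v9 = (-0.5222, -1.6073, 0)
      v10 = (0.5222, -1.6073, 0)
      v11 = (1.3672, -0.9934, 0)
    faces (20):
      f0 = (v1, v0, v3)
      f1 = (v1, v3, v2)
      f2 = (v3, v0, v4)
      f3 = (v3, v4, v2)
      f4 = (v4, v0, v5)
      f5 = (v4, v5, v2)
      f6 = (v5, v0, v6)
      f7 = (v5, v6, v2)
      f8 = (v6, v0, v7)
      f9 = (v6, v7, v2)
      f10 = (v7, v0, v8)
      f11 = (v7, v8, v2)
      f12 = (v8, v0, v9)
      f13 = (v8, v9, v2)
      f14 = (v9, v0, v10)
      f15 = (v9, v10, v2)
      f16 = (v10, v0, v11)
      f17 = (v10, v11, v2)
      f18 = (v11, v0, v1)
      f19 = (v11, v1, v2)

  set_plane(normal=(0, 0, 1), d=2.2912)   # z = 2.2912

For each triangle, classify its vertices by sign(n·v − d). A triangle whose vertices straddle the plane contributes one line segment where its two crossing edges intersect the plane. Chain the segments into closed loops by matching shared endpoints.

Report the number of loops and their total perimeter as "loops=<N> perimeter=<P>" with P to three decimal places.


Straddling triangles (10 of 20):
  (v1,v3,v2) [--+] → (0.403345, 0.293068, 2.2912)–(0.498576, 0, 2.2912)  len=0.3082
  (v3,v4,v2) [--+] → (0.154057, 0.474178, 2.2912)–(0.403345, 0.293068, 2.2912)  len=0.3081
  (v4,v5,v2) [--+] → (-0.154057, 0.474178, 2.2912)–(0.154057, 0.474178, 2.2912)  len=0.3081
  (v5,v6,v2) [--+] → (-0.403345, 0.293068, 2.2912)–(-0.154057, 0.474178, 2.2912)  len=0.3081
  (v6,v7,v2) [--+] → (-0.498576, 0, 2.2912)–(-0.403345, 0.293068, 2.2912)  len=0.3082
  (v7,v8,v2) [--+] → (-0.403345, -0.293068, 2.2912)–(-0.498576, 0, 2.2912)  len=0.3082
  (v8,v9,v2) [--+] → (-0.154057, -0.474178, 2.2912)–(-0.403345, -0.293068, 2.2912)  len=0.3081
  (v9,v10,v2) [--+] → (0.154057, -0.474178, 2.2912)–(-0.154057, -0.474178, 2.2912)  len=0.3081
  (v10,v11,v2) [--+] → (0.403345, -0.293068, 2.2912)–(0.154057, -0.474178, 2.2912)  len=0.3081
  (v11,v1,v2) [--+] → (0.498576, 0, 2.2912)–(0.403345, -0.293068, 2.2912)  len=0.3082

Chained into 1 loop(s):
  loop 1: 10 segments, perimeter = 3.0814
Total perimeter = 3.081

loops=1 perimeter=3.081


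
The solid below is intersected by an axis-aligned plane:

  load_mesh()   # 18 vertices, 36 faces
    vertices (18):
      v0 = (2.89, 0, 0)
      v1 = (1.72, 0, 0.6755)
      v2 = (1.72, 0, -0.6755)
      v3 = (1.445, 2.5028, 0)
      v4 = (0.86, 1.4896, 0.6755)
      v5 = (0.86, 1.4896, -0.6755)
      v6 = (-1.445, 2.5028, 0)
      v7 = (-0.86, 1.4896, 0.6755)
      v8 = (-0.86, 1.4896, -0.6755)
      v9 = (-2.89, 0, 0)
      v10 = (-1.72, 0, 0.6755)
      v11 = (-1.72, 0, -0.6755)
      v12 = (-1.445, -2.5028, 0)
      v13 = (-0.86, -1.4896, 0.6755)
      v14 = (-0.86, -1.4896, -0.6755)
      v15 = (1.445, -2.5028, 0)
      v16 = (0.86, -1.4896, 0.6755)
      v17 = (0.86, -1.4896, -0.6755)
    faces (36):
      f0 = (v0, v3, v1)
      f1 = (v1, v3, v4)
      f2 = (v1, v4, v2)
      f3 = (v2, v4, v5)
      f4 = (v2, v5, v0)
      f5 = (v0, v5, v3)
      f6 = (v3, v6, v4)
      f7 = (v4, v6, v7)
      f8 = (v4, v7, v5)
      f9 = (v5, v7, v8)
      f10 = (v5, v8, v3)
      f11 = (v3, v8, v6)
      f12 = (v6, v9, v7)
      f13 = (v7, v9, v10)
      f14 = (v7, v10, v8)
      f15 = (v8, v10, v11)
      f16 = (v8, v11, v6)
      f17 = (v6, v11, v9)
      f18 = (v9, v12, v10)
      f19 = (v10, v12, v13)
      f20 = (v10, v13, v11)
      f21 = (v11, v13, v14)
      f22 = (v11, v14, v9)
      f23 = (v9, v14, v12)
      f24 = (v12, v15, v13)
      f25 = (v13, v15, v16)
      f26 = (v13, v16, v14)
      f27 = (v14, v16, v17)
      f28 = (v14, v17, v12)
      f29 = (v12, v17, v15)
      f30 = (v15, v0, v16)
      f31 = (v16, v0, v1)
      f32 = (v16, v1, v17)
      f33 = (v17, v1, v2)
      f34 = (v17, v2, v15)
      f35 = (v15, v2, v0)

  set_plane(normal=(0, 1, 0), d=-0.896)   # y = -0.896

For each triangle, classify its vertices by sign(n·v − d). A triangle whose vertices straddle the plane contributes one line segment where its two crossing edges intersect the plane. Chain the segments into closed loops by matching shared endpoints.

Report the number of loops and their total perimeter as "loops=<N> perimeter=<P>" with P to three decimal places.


Straddling triangles (12 of 36):
  (v9,v12,v10) [+-+] → (-2.37269, -0.896, 0)–(-1.62155, -0.896, 0.433672)  len=0.8673
  (v10,v12,v13) [+--] → (-1.62155, -0.896, 0.433672)–(-1.20271, -0.896, 0.6755)  len=0.4836
  (v10,v13,v11) [+-+] → (-1.20271, -0.896, 0.6755)–(-1.20271, -0.896, 0.137132)  len=0.5384
  (v11,v13,v14) [+--] → (-1.20271, -0.896, 0.137132)–(-1.20271, -0.896, -0.6755)  len=0.8126
  (v11,v14,v9) [+-+] → (-1.20271, -0.896, -0.6755)–(-1.66895, -0.896, -0.406316)  len=0.5384
  (v9,v14,v12) [+--] → (-1.66895, -0.896, -0.406316)–(-2.37269, -0.896, 0)  len=0.8126
  (v15,v0,v16) [-+-] → (2.37269, -0.896, 0)–(1.66895, -0.896, 0.406316)  len=0.8126
  (v16,v0,v1) [-++] → (1.66895, -0.896, 0.406316)–(1.20271, -0.896, 0.6755)  len=0.5384
  (v16,v1,v17) [-+-] → (1.20271, -0.896, 0.6755)–(1.20271, -0.896, -0.137132)  len=0.8126
  (v17,v1,v2) [-++] → (1.20271, -0.896, -0.137132)–(1.20271, -0.896, -0.6755)  len=0.5384
  (v17,v2,v15) [-+-] → (1.20271, -0.896, -0.6755)–(1.62155, -0.896, -0.433672)  len=0.4836
  (v15,v2,v0) [-++] → (1.62155, -0.896, -0.433672)–(2.37269, -0.896, 0)  len=0.8673

Chained into 2 loop(s):
  loop 1: 6 segments, perimeter = 4.0530
  loop 2: 6 segments, perimeter = 4.0530
Total perimeter = 8.106

loops=2 perimeter=8.106


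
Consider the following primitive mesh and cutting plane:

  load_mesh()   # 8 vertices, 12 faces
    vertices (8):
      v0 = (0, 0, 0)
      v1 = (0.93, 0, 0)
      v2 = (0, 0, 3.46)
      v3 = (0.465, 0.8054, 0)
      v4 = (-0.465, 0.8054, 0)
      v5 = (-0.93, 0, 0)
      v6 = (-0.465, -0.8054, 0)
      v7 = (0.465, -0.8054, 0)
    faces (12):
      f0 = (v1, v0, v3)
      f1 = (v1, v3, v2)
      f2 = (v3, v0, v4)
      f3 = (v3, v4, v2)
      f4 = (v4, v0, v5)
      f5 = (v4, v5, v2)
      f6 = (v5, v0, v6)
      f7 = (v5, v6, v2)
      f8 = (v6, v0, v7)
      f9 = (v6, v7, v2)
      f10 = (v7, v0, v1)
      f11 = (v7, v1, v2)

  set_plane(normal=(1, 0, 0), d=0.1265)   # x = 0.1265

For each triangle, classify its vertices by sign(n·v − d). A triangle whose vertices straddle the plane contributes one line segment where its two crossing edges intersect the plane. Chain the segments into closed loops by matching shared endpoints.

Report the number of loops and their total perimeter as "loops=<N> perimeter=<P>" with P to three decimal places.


Straddling triangles (8 of 12):
  (v1,v0,v3) [+-+] → (0.1265, 0, 0)–(0.1265, 0.219103, 0)  len=0.2191
  (v1,v3,v2) [++-] → (0.1265, 0.219103, 2.51873)–(0.1265, 0, 2.98937)  len=0.5191
  (v3,v0,v4) [+--] → (0.1265, 0.219103, 0)–(0.1265, 0.8054, 0)  len=0.5863
  (v3,v4,v2) [+--] → (0.1265, 0.8054, 0)–(0.1265, 0.219103, 2.51873)  len=2.5861
  (v6,v0,v7) [--+] → (0.1265, -0.219103, 0)–(0.1265, -0.8054, 0)  len=0.5863
  (v6,v7,v2) [-+-] → (0.1265, -0.8054, 0)–(0.1265, -0.219103, 2.51873)  len=2.5861
  (v7,v0,v1) [+-+] → (0.1265, -0.219103, 0)–(0.1265, 0, 0)  len=0.2191
  (v7,v1,v2) [++-] → (0.1265, 0, 2.98937)–(0.1265, -0.219103, 2.51873)  len=0.5191

Chained into 1 loop(s):
  loop 1: 8 segments, perimeter = 7.8212
Total perimeter = 7.821

loops=1 perimeter=7.821


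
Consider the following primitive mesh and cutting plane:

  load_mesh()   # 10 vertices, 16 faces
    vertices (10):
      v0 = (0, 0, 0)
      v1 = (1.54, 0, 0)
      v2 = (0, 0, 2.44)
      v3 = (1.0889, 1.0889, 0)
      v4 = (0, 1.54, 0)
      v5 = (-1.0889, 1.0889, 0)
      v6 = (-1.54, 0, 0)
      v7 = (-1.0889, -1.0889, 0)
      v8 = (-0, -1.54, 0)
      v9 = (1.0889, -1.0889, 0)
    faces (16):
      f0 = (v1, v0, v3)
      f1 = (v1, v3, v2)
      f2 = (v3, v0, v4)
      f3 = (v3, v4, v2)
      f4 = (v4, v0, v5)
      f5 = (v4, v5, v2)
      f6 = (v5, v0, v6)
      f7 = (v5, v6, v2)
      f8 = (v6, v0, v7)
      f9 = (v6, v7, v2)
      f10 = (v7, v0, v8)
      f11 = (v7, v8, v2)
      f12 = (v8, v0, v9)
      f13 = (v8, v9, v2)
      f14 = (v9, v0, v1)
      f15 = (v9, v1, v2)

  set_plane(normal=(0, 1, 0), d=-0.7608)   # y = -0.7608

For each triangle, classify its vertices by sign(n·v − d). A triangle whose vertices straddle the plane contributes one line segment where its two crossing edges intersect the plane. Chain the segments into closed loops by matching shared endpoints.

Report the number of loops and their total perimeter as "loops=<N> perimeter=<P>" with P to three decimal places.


loops=1 perimeter=6.009

Straddling triangles (8 of 16):
  (v6,v0,v7) [++-] → (-0.7608, -0.7608, 0)–(-1.22482, -0.7608, 0)  len=0.4640
  (v6,v7,v2) [+-+] → (-1.22482, -0.7608, 0)–(-0.7608, -0.7608, 0.735204)  len=0.8694
  (v7,v0,v8) [-+-] → (-0.7608, -0.7608, 0)–(0, -0.7608, 0)  len=0.7608
  (v7,v8,v2) [--+] → (0, -0.7608, 1.23458)–(-0.7608, -0.7608, 0.735204)  len=0.9100
  (v8,v0,v9) [-+-] → (0, -0.7608, 0)–(0.7608, -0.7608, 0)  len=0.7608
  (v8,v9,v2) [--+] → (0.7608, -0.7608, 0.735204)–(0, -0.7608, 1.23458)  len=0.9100
  (v9,v0,v1) [-++] → (0.7608, -0.7608, 0)–(1.22482, -0.7608, 0)  len=0.4640
  (v9,v1,v2) [-++] → (1.22482, -0.7608, 0)–(0.7608, -0.7608, 0.735204)  len=0.8694

Chained into 1 loop(s):
  loop 1: 8 segments, perimeter = 6.0085
Total perimeter = 6.009


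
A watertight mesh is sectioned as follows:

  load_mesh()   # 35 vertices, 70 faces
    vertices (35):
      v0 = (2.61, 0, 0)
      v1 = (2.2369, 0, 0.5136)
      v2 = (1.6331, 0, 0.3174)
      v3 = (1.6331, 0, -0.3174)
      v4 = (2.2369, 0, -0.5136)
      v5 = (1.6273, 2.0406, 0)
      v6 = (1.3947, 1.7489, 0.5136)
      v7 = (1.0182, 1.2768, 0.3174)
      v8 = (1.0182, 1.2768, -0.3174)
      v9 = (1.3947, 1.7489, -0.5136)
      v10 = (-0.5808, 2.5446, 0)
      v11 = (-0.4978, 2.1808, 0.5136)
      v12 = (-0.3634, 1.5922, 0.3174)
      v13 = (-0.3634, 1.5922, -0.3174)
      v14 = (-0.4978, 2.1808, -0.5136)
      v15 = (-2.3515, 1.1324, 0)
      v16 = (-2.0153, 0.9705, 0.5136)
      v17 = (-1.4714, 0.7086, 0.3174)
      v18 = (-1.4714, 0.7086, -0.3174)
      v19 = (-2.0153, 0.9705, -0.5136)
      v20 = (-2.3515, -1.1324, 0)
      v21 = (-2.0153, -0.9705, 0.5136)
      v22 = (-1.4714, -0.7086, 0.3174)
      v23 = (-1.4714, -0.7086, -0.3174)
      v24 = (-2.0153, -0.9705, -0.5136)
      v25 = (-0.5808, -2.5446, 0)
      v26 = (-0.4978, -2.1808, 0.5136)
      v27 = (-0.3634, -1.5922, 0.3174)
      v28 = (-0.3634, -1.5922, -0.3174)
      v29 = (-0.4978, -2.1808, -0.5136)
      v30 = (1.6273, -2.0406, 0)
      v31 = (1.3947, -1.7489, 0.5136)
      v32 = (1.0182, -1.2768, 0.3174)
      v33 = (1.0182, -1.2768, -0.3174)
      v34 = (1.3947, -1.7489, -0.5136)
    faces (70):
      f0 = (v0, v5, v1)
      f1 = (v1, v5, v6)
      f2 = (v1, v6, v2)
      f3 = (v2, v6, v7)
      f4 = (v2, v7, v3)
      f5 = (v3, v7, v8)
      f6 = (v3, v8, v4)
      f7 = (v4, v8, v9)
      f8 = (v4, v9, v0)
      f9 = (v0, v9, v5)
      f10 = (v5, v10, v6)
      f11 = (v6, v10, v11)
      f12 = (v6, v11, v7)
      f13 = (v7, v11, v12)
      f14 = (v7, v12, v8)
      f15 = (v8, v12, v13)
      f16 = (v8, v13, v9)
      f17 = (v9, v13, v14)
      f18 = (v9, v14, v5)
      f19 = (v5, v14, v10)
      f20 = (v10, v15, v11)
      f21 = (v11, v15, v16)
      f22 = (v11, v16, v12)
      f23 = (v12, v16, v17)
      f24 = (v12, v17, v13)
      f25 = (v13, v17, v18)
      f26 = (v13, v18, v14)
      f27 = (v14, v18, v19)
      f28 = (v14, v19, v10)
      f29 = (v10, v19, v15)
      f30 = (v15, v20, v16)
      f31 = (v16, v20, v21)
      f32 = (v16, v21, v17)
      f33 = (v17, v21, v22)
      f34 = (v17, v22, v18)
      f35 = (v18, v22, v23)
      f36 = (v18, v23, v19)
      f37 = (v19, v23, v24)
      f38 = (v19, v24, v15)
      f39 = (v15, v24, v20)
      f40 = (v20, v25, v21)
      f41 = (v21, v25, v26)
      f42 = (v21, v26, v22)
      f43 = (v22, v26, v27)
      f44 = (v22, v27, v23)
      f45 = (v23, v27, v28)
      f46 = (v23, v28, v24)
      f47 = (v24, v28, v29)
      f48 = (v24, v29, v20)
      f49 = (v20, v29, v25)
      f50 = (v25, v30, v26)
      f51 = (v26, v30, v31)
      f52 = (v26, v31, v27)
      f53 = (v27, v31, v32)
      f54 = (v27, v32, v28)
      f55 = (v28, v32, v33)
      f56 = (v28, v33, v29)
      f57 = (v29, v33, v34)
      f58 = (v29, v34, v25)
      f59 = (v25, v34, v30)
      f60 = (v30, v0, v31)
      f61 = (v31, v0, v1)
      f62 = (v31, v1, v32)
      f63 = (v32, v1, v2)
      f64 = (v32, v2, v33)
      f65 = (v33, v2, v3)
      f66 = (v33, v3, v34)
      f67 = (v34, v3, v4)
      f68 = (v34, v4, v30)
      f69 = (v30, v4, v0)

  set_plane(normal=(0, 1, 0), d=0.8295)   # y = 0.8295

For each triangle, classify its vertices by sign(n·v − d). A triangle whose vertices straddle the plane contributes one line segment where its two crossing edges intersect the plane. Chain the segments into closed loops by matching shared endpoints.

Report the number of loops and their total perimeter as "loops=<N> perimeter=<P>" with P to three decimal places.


loops=2 perimeter=6.485

Straddling triangles (22 of 70):
  (v0,v5,v1) [-+-] → (2.21053, 0.8295, 0)–(1.9891, 0.8295, 0.304823)  len=0.3768
  (v1,v5,v6) [-++] → (1.9891, 0.8295, 0.304823)–(1.83745, 0.8295, 0.5136)  len=0.2580
  (v1,v6,v2) [-+-] → (1.83745, 0.8295, 0.5136)–(1.52003, 0.8295, 0.410457)  len=0.3338
  (v2,v6,v7) [-++] → (1.52003, 0.8295, 0.410457)–(1.23362, 0.8295, 0.3174)  len=0.3011
  (v2,v7,v3) [-+-] → (1.23362, 0.8295, 0.3174)–(1.23362, 0.8295, 0.0950112)  len=0.2224
  (v3,v7,v8) [-++] → (1.23362, 0.8295, 0.0950112)–(1.23362, 0.8295, -0.3174)  len=0.4124
  (v3,v8,v4) [-+-] → (1.23362, 0.8295, -0.3174)–(1.44515, 0.8295, -0.386135)  len=0.2224
  (v4,v8,v9) [-++] → (1.44515, 0.8295, -0.386135)–(1.83745, 0.8295, -0.5136)  len=0.4125
  (v4,v9,v0) [-+-] → (1.83745, 0.8295, -0.5136)–(2.03359, 0.8295, -0.2436)  len=0.3337
  (v0,v9,v5) [-++] → (2.03359, 0.8295, -0.2436)–(2.21053, 0.8295, 0)  len=0.3011
  (v12,v16,v17) [++-] → (-1.72248, 0.8295, 0.407971)–(-1.3198, 0.8295, 0.3174)  len=0.4127
  (v12,v17,v13) [+-+] → (-1.3198, 0.8295, 0.3174)–(-1.3198, 0.8295, 0.230542)  len=0.0869
  (v13,v17,v18) [+--] → (-1.3198, 0.8295, 0.230542)–(-1.3198, 0.8295, -0.3174)  len=0.5479
  (v13,v18,v14) [+-+] → (-1.3198, 0.8295, -0.3174)–(-1.39145, 0.8295, -0.333512)  len=0.0734
  (v14,v18,v19) [+-+] → (-1.39145, 0.8295, -0.333512)–(-1.72248, 0.8295, -0.407971)  len=0.3393
  (v15,v20,v16) [+-+] → (-2.3515, 0.8295, 0)–(-2.03784, 0.8295, 0.479163)  len=0.5727
  (v16,v20,v21) [+--] → (-2.03784, 0.8295, 0.479163)–(-2.0153, 0.8295, 0.5136)  len=0.0412
  (v16,v21,v17) [+--] → (-2.0153, 0.8295, 0.5136)–(-1.72248, 0.8295, 0.407971)  len=0.3113
  (v18,v23,v19) [--+] → (-1.96963, 0.8295, -0.497124)–(-1.72248, 0.8295, -0.407971)  len=0.2627
  (v19,v23,v24) [+--] → (-1.96963, 0.8295, -0.497124)–(-2.0153, 0.8295, -0.5136)  len=0.0486
  (v19,v24,v15) [+-+] → (-2.0153, 0.8295, -0.5136)–(-2.30307, 0.8295, -0.0739785)  len=0.5254
  (v15,v24,v20) [+--] → (-2.30307, 0.8295, -0.0739785)–(-2.3515, 0.8295, 0)  len=0.0884

Chained into 2 loop(s):
  loop 1: 10 segments, perimeter = 3.1742
  loop 2: 12 segments, perimeter = 3.3106
Total perimeter = 6.485


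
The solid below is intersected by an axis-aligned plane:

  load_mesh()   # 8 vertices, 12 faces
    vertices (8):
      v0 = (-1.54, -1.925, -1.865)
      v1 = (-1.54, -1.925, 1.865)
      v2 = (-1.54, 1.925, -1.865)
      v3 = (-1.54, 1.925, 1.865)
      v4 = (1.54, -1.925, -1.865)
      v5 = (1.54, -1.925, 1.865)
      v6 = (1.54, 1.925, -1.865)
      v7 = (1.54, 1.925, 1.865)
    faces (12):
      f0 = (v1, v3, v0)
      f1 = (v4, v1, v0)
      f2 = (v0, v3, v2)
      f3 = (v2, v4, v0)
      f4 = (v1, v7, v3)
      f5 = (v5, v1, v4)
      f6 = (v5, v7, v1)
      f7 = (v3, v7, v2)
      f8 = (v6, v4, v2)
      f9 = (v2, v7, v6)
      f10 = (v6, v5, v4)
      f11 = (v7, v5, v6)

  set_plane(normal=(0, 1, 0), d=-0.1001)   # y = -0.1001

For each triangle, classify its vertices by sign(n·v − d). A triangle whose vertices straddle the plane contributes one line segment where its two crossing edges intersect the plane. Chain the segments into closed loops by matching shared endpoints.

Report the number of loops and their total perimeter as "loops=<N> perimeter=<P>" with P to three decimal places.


Straddling triangles (8 of 12):
  (v1,v3,v0) [-+-] → (-1.54, -0.1001, 1.865)–(-1.54, -0.1001, -0.09698)  len=1.9620
  (v0,v3,v2) [-++] → (-1.54, -0.1001, -0.09698)–(-1.54, -0.1001, -1.865)  len=1.7680
  (v2,v4,v0) [+--] → (0.08008, -0.1001, -1.865)–(-1.54, -0.1001, -1.865)  len=1.6201
  (v1,v7,v3) [-++] → (-0.08008, -0.1001, 1.865)–(-1.54, -0.1001, 1.865)  len=1.4599
  (v5,v7,v1) [-+-] → (1.54, -0.1001, 1.865)–(-0.08008, -0.1001, 1.865)  len=1.6201
  (v6,v4,v2) [+-+] → (1.54, -0.1001, -1.865)–(0.08008, -0.1001, -1.865)  len=1.4599
  (v6,v5,v4) [+--] → (1.54, -0.1001, 0.09698)–(1.54, -0.1001, -1.865)  len=1.9620
  (v7,v5,v6) [+-+] → (1.54, -0.1001, 1.865)–(1.54, -0.1001, 0.09698)  len=1.7680

Chained into 1 loop(s):
  loop 1: 8 segments, perimeter = 13.6200
Total perimeter = 13.620

loops=1 perimeter=13.620


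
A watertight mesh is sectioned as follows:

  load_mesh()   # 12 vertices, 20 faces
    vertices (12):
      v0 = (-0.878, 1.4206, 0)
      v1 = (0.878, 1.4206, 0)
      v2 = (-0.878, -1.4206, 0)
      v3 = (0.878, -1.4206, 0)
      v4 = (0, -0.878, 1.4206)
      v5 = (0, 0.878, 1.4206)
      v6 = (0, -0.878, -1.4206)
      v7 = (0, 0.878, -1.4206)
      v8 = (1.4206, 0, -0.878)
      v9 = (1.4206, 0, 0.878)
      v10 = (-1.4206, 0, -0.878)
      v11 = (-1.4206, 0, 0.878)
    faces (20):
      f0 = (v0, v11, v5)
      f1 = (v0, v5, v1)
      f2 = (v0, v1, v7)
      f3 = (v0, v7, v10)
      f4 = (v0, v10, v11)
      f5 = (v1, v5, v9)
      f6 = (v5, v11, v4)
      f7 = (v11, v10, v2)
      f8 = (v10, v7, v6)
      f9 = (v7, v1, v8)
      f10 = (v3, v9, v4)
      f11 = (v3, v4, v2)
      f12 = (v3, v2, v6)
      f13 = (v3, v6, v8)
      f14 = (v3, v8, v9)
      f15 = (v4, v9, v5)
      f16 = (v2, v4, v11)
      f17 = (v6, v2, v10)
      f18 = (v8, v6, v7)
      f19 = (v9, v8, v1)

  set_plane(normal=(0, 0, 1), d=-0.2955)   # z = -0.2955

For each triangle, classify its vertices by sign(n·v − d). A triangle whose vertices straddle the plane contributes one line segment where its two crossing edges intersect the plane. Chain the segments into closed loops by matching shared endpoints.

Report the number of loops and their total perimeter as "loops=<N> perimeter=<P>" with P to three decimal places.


loops=1 perimeter=8.883

Straddling triangles (10 of 20):
  (v0,v1,v7) [++-] → (0.695367, 1.30773, -0.2955)–(-0.695367, 1.30773, -0.2955)  len=1.3907
  (v0,v7,v10) [+--] → (-0.695367, 1.30773, -0.2955)–(-1.06062, 0.942482, -0.2955)  len=0.5165
  (v0,v10,v11) [+-+] → (-1.06062, 0.942482, -0.2955)–(-1.4206, 0, -0.2955)  len=1.0089
  (v11,v10,v2) [+-+] → (-1.4206, 0, -0.2955)–(-1.06062, -0.942482, -0.2955)  len=1.0089
  (v7,v1,v8) [-+-] → (0.695367, 1.30773, -0.2955)–(1.06062, 0.942482, -0.2955)  len=0.5165
  (v3,v2,v6) [++-] → (-0.695367, -1.30773, -0.2955)–(0.695367, -1.30773, -0.2955)  len=1.3907
  (v3,v6,v8) [+--] → (0.695367, -1.30773, -0.2955)–(1.06062, -0.942482, -0.2955)  len=0.5165
  (v3,v8,v9) [+-+] → (1.06062, -0.942482, -0.2955)–(1.4206, 0, -0.2955)  len=1.0089
  (v6,v2,v10) [-+-] → (-0.695367, -1.30773, -0.2955)–(-1.06062, -0.942482, -0.2955)  len=0.5165
  (v9,v8,v1) [+-+] → (1.4206, 0, -0.2955)–(1.06062, 0.942482, -0.2955)  len=1.0089

Chained into 1 loop(s):
  loop 1: 10 segments, perimeter = 8.8832
Total perimeter = 8.883


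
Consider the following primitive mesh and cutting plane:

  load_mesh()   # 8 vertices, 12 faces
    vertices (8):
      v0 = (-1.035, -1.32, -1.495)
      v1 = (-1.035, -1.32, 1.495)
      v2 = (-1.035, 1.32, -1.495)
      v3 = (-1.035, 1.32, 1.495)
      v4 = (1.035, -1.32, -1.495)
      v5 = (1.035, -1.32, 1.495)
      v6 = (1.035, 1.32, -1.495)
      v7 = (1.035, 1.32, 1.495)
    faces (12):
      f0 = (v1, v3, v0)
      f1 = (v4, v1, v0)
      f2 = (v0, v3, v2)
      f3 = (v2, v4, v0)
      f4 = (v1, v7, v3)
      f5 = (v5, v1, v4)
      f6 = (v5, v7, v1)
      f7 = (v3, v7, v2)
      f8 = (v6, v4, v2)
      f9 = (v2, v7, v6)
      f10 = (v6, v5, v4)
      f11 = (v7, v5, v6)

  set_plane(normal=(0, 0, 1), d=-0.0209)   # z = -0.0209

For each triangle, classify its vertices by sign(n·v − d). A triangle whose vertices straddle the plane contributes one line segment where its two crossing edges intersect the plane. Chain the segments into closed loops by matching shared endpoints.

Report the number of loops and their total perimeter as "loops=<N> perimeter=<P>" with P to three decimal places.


Straddling triangles (8 of 12):
  (v1,v3,v0) [++-] → (-1.035, -0.0184535, -0.0209)–(-1.035, -1.32, -0.0209)  len=1.3015
  (v4,v1,v0) [-+-] → (0.0144692, -1.32, -0.0209)–(-1.035, -1.32, -0.0209)  len=1.0495
  (v0,v3,v2) [-+-] → (-1.035, -0.0184535, -0.0209)–(-1.035, 1.32, -0.0209)  len=1.3385
  (v5,v1,v4) [++-] → (0.0144692, -1.32, -0.0209)–(1.035, -1.32, -0.0209)  len=1.0205
  (v3,v7,v2) [++-] → (-0.0144692, 1.32, -0.0209)–(-1.035, 1.32, -0.0209)  len=1.0205
  (v2,v7,v6) [-+-] → (-0.0144692, 1.32, -0.0209)–(1.035, 1.32, -0.0209)  len=1.0495
  (v6,v5,v4) [-+-] → (1.035, 0.0184535, -0.0209)–(1.035, -1.32, -0.0209)  len=1.3385
  (v7,v5,v6) [++-] → (1.035, 0.0184535, -0.0209)–(1.035, 1.32, -0.0209)  len=1.3015

Chained into 1 loop(s):
  loop 1: 8 segments, perimeter = 9.4200
Total perimeter = 9.420

loops=1 perimeter=9.420


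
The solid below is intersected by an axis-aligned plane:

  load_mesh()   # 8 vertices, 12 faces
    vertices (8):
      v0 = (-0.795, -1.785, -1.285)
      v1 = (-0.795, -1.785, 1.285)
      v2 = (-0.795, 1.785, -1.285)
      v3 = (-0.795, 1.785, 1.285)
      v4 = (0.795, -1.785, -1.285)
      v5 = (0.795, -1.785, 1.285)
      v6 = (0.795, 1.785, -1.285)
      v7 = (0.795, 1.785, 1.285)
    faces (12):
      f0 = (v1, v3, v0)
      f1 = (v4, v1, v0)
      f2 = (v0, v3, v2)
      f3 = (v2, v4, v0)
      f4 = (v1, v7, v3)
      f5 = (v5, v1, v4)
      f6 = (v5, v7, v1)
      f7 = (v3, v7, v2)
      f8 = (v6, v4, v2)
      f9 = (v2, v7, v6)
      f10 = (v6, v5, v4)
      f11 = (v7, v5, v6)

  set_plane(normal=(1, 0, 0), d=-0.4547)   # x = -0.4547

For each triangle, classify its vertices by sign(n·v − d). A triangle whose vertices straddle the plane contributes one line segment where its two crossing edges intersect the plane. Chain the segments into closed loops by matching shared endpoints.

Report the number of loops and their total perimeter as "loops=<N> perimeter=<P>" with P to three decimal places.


loops=1 perimeter=12.280

Straddling triangles (8 of 12):
  (v4,v1,v0) [+--] → (-0.4547, -1.785, 0.734955)–(-0.4547, -1.785, -1.285)  len=2.0200
  (v2,v4,v0) [-+-] → (-0.4547, 1.02093, -1.285)–(-0.4547, -1.785, -1.285)  len=2.8059
  (v1,v7,v3) [-+-] → (-0.4547, -1.02093, 1.285)–(-0.4547, 1.785, 1.285)  len=2.8059
  (v5,v1,v4) [+-+] → (-0.4547, -1.785, 1.285)–(-0.4547, -1.785, 0.734955)  len=0.5500
  (v5,v7,v1) [++-] → (-0.4547, -1.02093, 1.285)–(-0.4547, -1.785, 1.285)  len=0.7641
  (v3,v7,v2) [-+-] → (-0.4547, 1.785, 1.285)–(-0.4547, 1.785, -0.734955)  len=2.0200
  (v6,v4,v2) [++-] → (-0.4547, 1.02093, -1.285)–(-0.4547, 1.785, -1.285)  len=0.7641
  (v2,v7,v6) [-++] → (-0.4547, 1.785, -0.734955)–(-0.4547, 1.785, -1.285)  len=0.5500

Chained into 1 loop(s):
  loop 1: 8 segments, perimeter = 12.2800
Total perimeter = 12.280


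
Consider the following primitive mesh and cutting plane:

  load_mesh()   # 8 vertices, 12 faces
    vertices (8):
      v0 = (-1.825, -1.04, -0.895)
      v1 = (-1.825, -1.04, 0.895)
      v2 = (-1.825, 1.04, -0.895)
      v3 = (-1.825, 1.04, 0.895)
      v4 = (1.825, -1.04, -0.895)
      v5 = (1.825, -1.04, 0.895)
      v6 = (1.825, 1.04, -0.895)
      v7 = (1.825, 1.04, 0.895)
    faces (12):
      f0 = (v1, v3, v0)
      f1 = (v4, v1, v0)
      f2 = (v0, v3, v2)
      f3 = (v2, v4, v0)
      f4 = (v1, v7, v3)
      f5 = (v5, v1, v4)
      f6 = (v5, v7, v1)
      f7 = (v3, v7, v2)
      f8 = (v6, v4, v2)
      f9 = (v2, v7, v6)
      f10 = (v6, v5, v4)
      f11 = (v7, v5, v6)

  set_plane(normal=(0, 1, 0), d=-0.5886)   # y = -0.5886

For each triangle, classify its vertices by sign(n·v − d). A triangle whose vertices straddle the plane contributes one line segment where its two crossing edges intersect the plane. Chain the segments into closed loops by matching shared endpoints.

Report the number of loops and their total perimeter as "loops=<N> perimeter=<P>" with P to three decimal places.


Straddling triangles (8 of 12):
  (v1,v3,v0) [-+-] → (-1.825, -0.5886, 0.895)–(-1.825, -0.5886, -0.506536)  len=1.4015
  (v0,v3,v2) [-++] → (-1.825, -0.5886, -0.506536)–(-1.825, -0.5886, -0.895)  len=0.3885
  (v2,v4,v0) [+--] → (1.03288, -0.5886, -0.895)–(-1.825, -0.5886, -0.895)  len=2.8579
  (v1,v7,v3) [-++] → (-1.03288, -0.5886, 0.895)–(-1.825, -0.5886, 0.895)  len=0.7921
  (v5,v7,v1) [-+-] → (1.825, -0.5886, 0.895)–(-1.03288, -0.5886, 0.895)  len=2.8579
  (v6,v4,v2) [+-+] → (1.825, -0.5886, -0.895)–(1.03288, -0.5886, -0.895)  len=0.7921
  (v6,v5,v4) [+--] → (1.825, -0.5886, 0.506536)–(1.825, -0.5886, -0.895)  len=1.4015
  (v7,v5,v6) [+-+] → (1.825, -0.5886, 0.895)–(1.825, -0.5886, 0.506536)  len=0.3885

Chained into 1 loop(s):
  loop 1: 8 segments, perimeter = 10.8800
Total perimeter = 10.880

loops=1 perimeter=10.880


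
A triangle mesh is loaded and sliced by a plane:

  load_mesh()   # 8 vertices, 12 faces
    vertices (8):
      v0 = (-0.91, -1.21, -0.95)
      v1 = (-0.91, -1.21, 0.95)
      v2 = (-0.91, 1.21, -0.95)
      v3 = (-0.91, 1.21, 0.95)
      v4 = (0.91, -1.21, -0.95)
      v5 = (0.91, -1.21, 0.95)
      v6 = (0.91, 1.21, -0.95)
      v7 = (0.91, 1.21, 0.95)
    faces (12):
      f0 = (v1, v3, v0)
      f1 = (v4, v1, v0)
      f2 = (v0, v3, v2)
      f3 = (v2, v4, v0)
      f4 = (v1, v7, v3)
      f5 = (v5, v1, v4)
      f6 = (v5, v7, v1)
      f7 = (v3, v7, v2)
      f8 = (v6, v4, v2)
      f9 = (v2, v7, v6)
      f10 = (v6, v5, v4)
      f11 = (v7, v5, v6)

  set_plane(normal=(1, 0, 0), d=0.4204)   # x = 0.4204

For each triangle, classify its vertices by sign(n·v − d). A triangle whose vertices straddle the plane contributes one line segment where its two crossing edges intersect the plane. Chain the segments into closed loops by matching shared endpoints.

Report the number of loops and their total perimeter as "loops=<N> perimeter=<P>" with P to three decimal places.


loops=1 perimeter=8.640

Straddling triangles (8 of 12):
  (v4,v1,v0) [+--] → (0.4204, -1.21, -0.438879)–(0.4204, -1.21, -0.95)  len=0.5111
  (v2,v4,v0) [-+-] → (0.4204, -0.558993, -0.95)–(0.4204, -1.21, -0.95)  len=0.6510
  (v1,v7,v3) [-+-] → (0.4204, 0.558993, 0.95)–(0.4204, 1.21, 0.95)  len=0.6510
  (v5,v1,v4) [+-+] → (0.4204, -1.21, 0.95)–(0.4204, -1.21, -0.438879)  len=1.3889
  (v5,v7,v1) [++-] → (0.4204, 0.558993, 0.95)–(0.4204, -1.21, 0.95)  len=1.7690
  (v3,v7,v2) [-+-] → (0.4204, 1.21, 0.95)–(0.4204, 1.21, 0.438879)  len=0.5111
  (v6,v4,v2) [++-] → (0.4204, -0.558993, -0.95)–(0.4204, 1.21, -0.95)  len=1.7690
  (v2,v7,v6) [-++] → (0.4204, 1.21, 0.438879)–(0.4204, 1.21, -0.95)  len=1.3889

Chained into 1 loop(s):
  loop 1: 8 segments, perimeter = 8.6400
Total perimeter = 8.640


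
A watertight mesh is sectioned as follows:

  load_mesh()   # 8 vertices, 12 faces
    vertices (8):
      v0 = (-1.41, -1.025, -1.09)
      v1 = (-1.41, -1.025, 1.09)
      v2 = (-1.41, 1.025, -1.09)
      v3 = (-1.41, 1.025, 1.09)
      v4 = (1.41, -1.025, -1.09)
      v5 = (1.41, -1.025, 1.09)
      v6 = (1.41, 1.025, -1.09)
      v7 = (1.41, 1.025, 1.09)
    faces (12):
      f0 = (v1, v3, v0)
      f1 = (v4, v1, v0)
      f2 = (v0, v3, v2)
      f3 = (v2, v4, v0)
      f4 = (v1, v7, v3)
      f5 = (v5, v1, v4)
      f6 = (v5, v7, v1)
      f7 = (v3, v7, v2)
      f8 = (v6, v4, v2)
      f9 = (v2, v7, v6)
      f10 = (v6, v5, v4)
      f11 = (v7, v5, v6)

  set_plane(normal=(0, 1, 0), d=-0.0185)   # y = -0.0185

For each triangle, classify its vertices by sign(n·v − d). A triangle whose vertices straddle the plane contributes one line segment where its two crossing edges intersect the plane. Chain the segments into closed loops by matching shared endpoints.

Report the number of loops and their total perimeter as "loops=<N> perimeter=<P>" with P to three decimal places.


Straddling triangles (8 of 12):
  (v1,v3,v0) [-+-] → (-1.41, -0.0185, 1.09)–(-1.41, -0.0185, -0.0196732)  len=1.1097
  (v0,v3,v2) [-++] → (-1.41, -0.0185, -0.0196732)–(-1.41, -0.0185, -1.09)  len=1.0703
  (v2,v4,v0) [+--] → (0.0254488, -0.0185, -1.09)–(-1.41, -0.0185, -1.09)  len=1.4354
  (v1,v7,v3) [-++] → (-0.0254488, -0.0185, 1.09)–(-1.41, -0.0185, 1.09)  len=1.3846
  (v5,v7,v1) [-+-] → (1.41, -0.0185, 1.09)–(-0.0254488, -0.0185, 1.09)  len=1.4354
  (v6,v4,v2) [+-+] → (1.41, -0.0185, -1.09)–(0.0254488, -0.0185, -1.09)  len=1.3846
  (v6,v5,v4) [+--] → (1.41, -0.0185, 0.0196732)–(1.41, -0.0185, -1.09)  len=1.1097
  (v7,v5,v6) [+-+] → (1.41, -0.0185, 1.09)–(1.41, -0.0185, 0.0196732)  len=1.0703

Chained into 1 loop(s):
  loop 1: 8 segments, perimeter = 10.0000
Total perimeter = 10.000

loops=1 perimeter=10.000


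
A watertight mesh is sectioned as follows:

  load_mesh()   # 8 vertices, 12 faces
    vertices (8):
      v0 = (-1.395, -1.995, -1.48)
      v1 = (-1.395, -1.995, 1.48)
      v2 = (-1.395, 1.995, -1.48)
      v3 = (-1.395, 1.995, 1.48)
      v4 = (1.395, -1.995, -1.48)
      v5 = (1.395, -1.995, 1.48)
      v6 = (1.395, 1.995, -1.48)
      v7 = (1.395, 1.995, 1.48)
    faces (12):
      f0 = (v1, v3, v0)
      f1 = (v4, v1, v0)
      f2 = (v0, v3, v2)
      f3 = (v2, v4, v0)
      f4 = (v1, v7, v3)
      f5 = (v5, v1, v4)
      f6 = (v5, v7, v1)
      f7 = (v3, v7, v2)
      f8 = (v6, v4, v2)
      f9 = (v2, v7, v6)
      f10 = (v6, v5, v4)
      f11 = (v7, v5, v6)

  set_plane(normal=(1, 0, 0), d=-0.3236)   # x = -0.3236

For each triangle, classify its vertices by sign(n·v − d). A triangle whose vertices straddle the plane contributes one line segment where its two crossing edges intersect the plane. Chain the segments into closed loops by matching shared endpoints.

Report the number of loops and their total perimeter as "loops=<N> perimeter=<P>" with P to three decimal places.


Straddling triangles (8 of 12):
  (v4,v1,v0) [+--] → (-0.3236, -1.995, 0.343318)–(-0.3236, -1.995, -1.48)  len=1.8233
  (v2,v4,v0) [-+-] → (-0.3236, 0.462783, -1.48)–(-0.3236, -1.995, -1.48)  len=2.4578
  (v1,v7,v3) [-+-] → (-0.3236, -0.462783, 1.48)–(-0.3236, 1.995, 1.48)  len=2.4578
  (v5,v1,v4) [+-+] → (-0.3236, -1.995, 1.48)–(-0.3236, -1.995, 0.343318)  len=1.1367
  (v5,v7,v1) [++-] → (-0.3236, -0.462783, 1.48)–(-0.3236, -1.995, 1.48)  len=1.5322
  (v3,v7,v2) [-+-] → (-0.3236, 1.995, 1.48)–(-0.3236, 1.995, -0.343318)  len=1.8233
  (v6,v4,v2) [++-] → (-0.3236, 0.462783, -1.48)–(-0.3236, 1.995, -1.48)  len=1.5322
  (v2,v7,v6) [-++] → (-0.3236, 1.995, -0.343318)–(-0.3236, 1.995, -1.48)  len=1.1367

Chained into 1 loop(s):
  loop 1: 8 segments, perimeter = 13.9000
Total perimeter = 13.900

loops=1 perimeter=13.900


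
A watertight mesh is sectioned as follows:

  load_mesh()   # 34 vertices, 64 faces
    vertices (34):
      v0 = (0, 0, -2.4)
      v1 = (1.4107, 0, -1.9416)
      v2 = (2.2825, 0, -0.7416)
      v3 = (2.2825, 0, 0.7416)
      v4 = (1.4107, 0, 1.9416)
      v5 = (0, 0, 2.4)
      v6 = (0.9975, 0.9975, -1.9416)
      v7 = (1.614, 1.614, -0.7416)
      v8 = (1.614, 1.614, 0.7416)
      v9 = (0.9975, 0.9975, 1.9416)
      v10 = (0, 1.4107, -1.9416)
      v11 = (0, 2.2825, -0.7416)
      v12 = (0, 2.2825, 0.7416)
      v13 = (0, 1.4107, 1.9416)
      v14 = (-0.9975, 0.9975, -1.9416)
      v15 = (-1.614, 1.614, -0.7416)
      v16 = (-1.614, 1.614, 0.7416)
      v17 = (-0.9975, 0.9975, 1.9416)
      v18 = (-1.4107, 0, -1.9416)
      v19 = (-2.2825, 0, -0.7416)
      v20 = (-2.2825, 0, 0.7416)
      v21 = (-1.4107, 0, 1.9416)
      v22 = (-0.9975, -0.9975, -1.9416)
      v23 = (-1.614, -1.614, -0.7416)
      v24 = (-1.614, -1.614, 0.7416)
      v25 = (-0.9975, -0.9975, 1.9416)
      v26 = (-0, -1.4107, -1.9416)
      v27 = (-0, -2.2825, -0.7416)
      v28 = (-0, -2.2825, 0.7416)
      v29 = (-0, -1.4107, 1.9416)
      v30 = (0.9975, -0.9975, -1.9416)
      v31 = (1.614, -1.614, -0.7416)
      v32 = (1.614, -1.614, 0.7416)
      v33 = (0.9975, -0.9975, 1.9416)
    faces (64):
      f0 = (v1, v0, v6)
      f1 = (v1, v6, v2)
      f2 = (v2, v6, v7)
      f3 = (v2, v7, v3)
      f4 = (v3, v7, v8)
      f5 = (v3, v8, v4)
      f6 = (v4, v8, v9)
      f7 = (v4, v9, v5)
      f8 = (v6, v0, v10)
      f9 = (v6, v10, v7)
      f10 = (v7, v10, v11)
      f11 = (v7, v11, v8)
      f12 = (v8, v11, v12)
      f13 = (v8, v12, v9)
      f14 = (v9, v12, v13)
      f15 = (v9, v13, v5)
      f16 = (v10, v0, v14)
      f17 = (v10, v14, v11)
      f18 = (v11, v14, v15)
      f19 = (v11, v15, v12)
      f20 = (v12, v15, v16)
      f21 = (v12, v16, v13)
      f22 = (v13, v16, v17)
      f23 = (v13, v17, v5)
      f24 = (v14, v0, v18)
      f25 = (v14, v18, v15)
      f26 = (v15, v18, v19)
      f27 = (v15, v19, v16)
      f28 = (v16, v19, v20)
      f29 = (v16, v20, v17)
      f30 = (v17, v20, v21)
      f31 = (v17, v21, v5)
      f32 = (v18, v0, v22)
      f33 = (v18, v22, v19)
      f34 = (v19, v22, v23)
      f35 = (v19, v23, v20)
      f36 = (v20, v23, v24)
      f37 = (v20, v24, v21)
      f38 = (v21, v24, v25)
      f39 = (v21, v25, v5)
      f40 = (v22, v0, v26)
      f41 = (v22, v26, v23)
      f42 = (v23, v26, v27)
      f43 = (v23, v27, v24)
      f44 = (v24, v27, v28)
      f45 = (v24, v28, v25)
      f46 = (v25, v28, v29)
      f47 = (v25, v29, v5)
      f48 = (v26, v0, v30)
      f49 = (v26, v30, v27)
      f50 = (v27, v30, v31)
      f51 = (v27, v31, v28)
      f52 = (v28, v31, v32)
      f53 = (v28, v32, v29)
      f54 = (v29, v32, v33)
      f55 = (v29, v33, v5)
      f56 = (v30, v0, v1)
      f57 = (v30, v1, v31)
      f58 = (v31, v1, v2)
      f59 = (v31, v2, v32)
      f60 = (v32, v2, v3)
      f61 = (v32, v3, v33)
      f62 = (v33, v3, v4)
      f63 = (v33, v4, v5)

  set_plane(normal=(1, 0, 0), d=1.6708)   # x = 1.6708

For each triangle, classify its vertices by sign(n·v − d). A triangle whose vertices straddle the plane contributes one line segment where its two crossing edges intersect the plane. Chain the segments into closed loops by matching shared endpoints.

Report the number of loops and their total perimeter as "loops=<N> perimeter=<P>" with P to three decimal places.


Straddling triangles (10 of 64):
  (v1,v6,v2) [--+] → (1.6708, 0.474841, -1.31284)–(1.6708, 0, -1.58358)  len=0.5466
  (v2,v6,v7) [+--] → (1.6708, 0.474841, -1.31284)–(1.6708, 1.47686, -0.7416)  len=1.1534
  (v2,v7,v3) [+-+] → (1.6708, 1.47686, -0.7416)–(1.6708, 1.47686, -0.615578)  len=0.1260
  (v3,v7,v8) [+--] → (1.6708, 1.47686, -0.615578)–(1.6708, 1.47686, 0.7416)  len=1.3572
  (v3,v8,v4) [+--] → (1.6708, 1.47686, 0.7416)–(1.6708, 0, 1.58358)  len=1.7000
  (v31,v1,v2) [--+] → (1.6708, 0, -1.58358)–(1.6708, -1.47686, -0.7416)  len=1.7000
  (v31,v2,v32) [-+-] → (1.6708, -1.47686, -0.7416)–(1.6708, -1.47686, 0.615578)  len=1.3572
  (v32,v2,v3) [-++] → (1.6708, -1.47686, 0.615578)–(1.6708, -1.47686, 0.7416)  len=0.1260
  (v32,v3,v33) [-+-] → (1.6708, -1.47686, 0.7416)–(1.6708, -0.474841, 1.31284)  len=1.1534
  (v33,v3,v4) [-+-] → (1.6708, -0.474841, 1.31284)–(1.6708, 0, 1.58358)  len=0.5466

Chained into 1 loop(s):
  loop 1: 10 segments, perimeter = 9.7665
Total perimeter = 9.766

loops=1 perimeter=9.766
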